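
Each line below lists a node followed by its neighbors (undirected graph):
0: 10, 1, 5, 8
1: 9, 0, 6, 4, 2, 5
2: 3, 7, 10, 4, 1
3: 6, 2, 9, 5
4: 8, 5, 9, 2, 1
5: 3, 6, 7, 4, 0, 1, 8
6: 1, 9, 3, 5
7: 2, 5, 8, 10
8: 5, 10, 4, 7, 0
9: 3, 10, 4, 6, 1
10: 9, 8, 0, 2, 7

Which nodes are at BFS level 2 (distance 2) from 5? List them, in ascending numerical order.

Level 0: 5
Level 1: 0, 1, 3, 4, 6, 7, 8
Level 2: 2, 9, 10

2, 9, 10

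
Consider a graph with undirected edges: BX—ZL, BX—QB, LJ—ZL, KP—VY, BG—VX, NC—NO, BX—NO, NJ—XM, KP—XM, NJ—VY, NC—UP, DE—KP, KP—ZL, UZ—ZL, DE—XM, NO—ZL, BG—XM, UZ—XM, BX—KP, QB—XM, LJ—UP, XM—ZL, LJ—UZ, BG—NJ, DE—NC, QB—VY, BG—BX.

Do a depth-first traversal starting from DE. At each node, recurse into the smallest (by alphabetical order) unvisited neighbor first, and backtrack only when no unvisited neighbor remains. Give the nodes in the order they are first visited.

DE -> KP -> BX -> BG -> NJ -> VY -> QB -> XM -> UZ -> LJ -> UP -> NC -> NO -> ZL -> VX

Visit DE
DE → KP
KP → BX
BX → BG
BG → NJ
NJ → VY
VY → QB
QB → XM
XM → UZ
UZ → LJ
LJ → UP
UP → NC
NC → NO
NO → ZL
BG → VX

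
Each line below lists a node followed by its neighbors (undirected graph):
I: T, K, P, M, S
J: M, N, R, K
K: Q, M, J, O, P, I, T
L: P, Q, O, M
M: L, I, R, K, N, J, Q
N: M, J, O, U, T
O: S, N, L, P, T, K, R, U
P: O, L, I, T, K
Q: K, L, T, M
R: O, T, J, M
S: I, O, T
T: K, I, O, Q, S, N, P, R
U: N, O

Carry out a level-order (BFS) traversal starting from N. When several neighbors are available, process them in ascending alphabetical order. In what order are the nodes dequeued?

N, J, M, O, T, U, K, R, I, L, Q, P, S

Visit N; enqueue J, M, O, T, U → queue [J, M, O, T, U]
Visit J; enqueue K, R → queue [M, O, T, U, K, R]
Visit M; enqueue I, L, Q → queue [O, T, U, K, R, I, L, Q]
Visit O; enqueue P, S → queue [T, U, K, R, I, L, Q, P, S]
Visit T → queue [U, K, R, I, L, Q, P, S]
Visit U → queue [K, R, I, L, Q, P, S]
Visit K → queue [R, I, L, Q, P, S]
Visit R → queue [I, L, Q, P, S]
Visit I → queue [L, Q, P, S]
Visit L → queue [Q, P, S]
Visit Q → queue [P, S]
Visit P → queue [S]
Visit S → queue []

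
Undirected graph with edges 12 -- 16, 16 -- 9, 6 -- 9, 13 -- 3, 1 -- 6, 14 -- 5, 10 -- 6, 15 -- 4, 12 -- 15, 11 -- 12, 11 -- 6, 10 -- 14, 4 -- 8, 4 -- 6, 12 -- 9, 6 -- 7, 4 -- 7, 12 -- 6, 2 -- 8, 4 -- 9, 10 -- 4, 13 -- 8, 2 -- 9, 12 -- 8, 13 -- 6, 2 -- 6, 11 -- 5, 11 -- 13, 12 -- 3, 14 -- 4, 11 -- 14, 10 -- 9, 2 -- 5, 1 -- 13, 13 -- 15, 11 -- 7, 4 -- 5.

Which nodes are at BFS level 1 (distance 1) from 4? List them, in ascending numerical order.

Level 0: 4
Level 1: 5, 6, 7, 8, 9, 10, 14, 15
Level 2: 1, 2, 11, 12, 13, 16
Level 3: 3

5, 6, 7, 8, 9, 10, 14, 15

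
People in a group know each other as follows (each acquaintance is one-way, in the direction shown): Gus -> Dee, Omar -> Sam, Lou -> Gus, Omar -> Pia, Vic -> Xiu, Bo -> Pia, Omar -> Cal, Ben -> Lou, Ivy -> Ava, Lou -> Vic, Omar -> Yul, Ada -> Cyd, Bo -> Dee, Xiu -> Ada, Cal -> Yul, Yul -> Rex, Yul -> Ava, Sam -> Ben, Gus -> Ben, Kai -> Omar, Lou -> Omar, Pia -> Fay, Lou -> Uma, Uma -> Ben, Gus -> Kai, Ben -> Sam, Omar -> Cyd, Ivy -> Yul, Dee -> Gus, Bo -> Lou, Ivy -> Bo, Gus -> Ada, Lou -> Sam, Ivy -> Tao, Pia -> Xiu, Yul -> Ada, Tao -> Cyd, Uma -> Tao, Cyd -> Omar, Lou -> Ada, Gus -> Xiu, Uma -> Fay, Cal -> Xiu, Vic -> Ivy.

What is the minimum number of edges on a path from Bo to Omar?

2

Level 0: Bo
Level 1: Dee, Lou, Pia
Level 2: Ada, Fay, Gus, Omar, Sam, Uma, Vic, Xiu
Level 3: Ben, Cal, Cyd, Ivy, Kai, Tao, Yul
Level 4: Ava, Rex
Omar first appears at level 2.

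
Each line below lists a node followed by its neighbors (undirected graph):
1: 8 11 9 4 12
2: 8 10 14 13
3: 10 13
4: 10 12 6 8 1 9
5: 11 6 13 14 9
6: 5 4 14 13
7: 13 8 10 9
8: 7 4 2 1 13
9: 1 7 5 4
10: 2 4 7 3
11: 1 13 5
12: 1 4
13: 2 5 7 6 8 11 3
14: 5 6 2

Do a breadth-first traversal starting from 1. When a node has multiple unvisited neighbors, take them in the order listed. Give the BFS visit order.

1 8 11 9 4 12 7 2 13 5 10 6 14 3

Visit 1; enqueue 8, 11, 9, 4, 12 → queue [8, 11, 9, 4, 12]
Visit 8; enqueue 7, 2, 13 → queue [11, 9, 4, 12, 7, 2, 13]
Visit 11; enqueue 5 → queue [9, 4, 12, 7, 2, 13, 5]
Visit 9 → queue [4, 12, 7, 2, 13, 5]
Visit 4; enqueue 10, 6 → queue [12, 7, 2, 13, 5, 10, 6]
Visit 12 → queue [7, 2, 13, 5, 10, 6]
Visit 7 → queue [2, 13, 5, 10, 6]
Visit 2; enqueue 14 → queue [13, 5, 10, 6, 14]
Visit 13; enqueue 3 → queue [5, 10, 6, 14, 3]
Visit 5 → queue [10, 6, 14, 3]
Visit 10 → queue [6, 14, 3]
Visit 6 → queue [14, 3]
Visit 14 → queue [3]
Visit 3 → queue []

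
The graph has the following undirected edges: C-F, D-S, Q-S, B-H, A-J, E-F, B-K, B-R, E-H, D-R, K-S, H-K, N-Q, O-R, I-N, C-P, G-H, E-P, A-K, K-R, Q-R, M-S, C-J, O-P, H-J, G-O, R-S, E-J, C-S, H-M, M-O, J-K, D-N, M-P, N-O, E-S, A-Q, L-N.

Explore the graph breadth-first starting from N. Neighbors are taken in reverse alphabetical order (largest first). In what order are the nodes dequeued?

N, Q, O, L, I, D, S, R, A, P, M, G, K, E, C, B, J, H, F

Visit N; enqueue Q, O, L, I, D → queue [Q, O, L, I, D]
Visit Q; enqueue S, R, A → queue [O, L, I, D, S, R, A]
Visit O; enqueue P, M, G → queue [L, I, D, S, R, A, P, M, G]
Visit L → queue [I, D, S, R, A, P, M, G]
Visit I → queue [D, S, R, A, P, M, G]
Visit D → queue [S, R, A, P, M, G]
Visit S; enqueue K, E, C → queue [R, A, P, M, G, K, E, C]
Visit R; enqueue B → queue [A, P, M, G, K, E, C, B]
Visit A; enqueue J → queue [P, M, G, K, E, C, B, J]
Visit P → queue [M, G, K, E, C, B, J]
Visit M; enqueue H → queue [G, K, E, C, B, J, H]
Visit G → queue [K, E, C, B, J, H]
Visit K → queue [E, C, B, J, H]
Visit E; enqueue F → queue [C, B, J, H, F]
Visit C → queue [B, J, H, F]
Visit B → queue [J, H, F]
Visit J → queue [H, F]
Visit H → queue [F]
Visit F → queue []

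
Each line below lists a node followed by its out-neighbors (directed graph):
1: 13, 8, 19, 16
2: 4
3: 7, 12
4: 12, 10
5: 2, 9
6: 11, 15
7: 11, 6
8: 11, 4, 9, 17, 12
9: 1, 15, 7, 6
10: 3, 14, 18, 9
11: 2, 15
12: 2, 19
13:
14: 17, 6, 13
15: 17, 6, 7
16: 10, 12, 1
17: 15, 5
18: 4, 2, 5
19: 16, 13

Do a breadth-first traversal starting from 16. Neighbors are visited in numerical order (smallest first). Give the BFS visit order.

Visit 16; enqueue 1, 10, 12 → queue [1, 10, 12]
Visit 1; enqueue 8, 13, 19 → queue [10, 12, 8, 13, 19]
Visit 10; enqueue 3, 9, 14, 18 → queue [12, 8, 13, 19, 3, 9, 14, 18]
Visit 12; enqueue 2 → queue [8, 13, 19, 3, 9, 14, 18, 2]
Visit 8; enqueue 4, 11, 17 → queue [13, 19, 3, 9, 14, 18, 2, 4, 11, 17]
Visit 13 → queue [19, 3, 9, 14, 18, 2, 4, 11, 17]
Visit 19 → queue [3, 9, 14, 18, 2, 4, 11, 17]
Visit 3; enqueue 7 → queue [9, 14, 18, 2, 4, 11, 17, 7]
Visit 9; enqueue 6, 15 → queue [14, 18, 2, 4, 11, 17, 7, 6, 15]
Visit 14 → queue [18, 2, 4, 11, 17, 7, 6, 15]
Visit 18; enqueue 5 → queue [2, 4, 11, 17, 7, 6, 15, 5]
Visit 2 → queue [4, 11, 17, 7, 6, 15, 5]
Visit 4 → queue [11, 17, 7, 6, 15, 5]
Visit 11 → queue [17, 7, 6, 15, 5]
Visit 17 → queue [7, 6, 15, 5]
Visit 7 → queue [6, 15, 5]
Visit 6 → queue [15, 5]
Visit 15 → queue [5]
Visit 5 → queue []

16 → 1 → 10 → 12 → 8 → 13 → 19 → 3 → 9 → 14 → 18 → 2 → 4 → 11 → 17 → 7 → 6 → 15 → 5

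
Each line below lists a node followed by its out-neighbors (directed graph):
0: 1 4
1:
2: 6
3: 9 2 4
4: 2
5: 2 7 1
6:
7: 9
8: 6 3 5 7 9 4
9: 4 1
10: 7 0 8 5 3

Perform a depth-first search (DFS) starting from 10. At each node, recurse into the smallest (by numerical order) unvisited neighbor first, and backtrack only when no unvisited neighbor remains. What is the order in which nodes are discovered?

10 0 1 4 2 6 3 9 5 7 8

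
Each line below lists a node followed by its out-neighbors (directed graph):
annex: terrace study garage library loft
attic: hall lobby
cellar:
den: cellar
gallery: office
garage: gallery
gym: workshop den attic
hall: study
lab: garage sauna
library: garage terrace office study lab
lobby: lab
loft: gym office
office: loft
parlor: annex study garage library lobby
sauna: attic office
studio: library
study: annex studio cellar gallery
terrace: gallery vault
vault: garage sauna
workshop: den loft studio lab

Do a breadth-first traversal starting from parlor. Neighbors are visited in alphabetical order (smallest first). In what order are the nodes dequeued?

parlor → annex → garage → library → lobby → study → loft → terrace → gallery → lab → office → cellar → studio → gym → vault → sauna → attic → den → workshop → hall

Visit parlor; enqueue annex, garage, library, lobby, study → queue [annex, garage, library, lobby, study]
Visit annex; enqueue loft, terrace → queue [garage, library, lobby, study, loft, terrace]
Visit garage; enqueue gallery → queue [library, lobby, study, loft, terrace, gallery]
Visit library; enqueue lab, office → queue [lobby, study, loft, terrace, gallery, lab, office]
Visit lobby → queue [study, loft, terrace, gallery, lab, office]
Visit study; enqueue cellar, studio → queue [loft, terrace, gallery, lab, office, cellar, studio]
Visit loft; enqueue gym → queue [terrace, gallery, lab, office, cellar, studio, gym]
Visit terrace; enqueue vault → queue [gallery, lab, office, cellar, studio, gym, vault]
Visit gallery → queue [lab, office, cellar, studio, gym, vault]
Visit lab; enqueue sauna → queue [office, cellar, studio, gym, vault, sauna]
Visit office → queue [cellar, studio, gym, vault, sauna]
Visit cellar → queue [studio, gym, vault, sauna]
Visit studio → queue [gym, vault, sauna]
Visit gym; enqueue attic, den, workshop → queue [vault, sauna, attic, den, workshop]
Visit vault → queue [sauna, attic, den, workshop]
Visit sauna → queue [attic, den, workshop]
Visit attic; enqueue hall → queue [den, workshop, hall]
Visit den → queue [workshop, hall]
Visit workshop → queue [hall]
Visit hall → queue []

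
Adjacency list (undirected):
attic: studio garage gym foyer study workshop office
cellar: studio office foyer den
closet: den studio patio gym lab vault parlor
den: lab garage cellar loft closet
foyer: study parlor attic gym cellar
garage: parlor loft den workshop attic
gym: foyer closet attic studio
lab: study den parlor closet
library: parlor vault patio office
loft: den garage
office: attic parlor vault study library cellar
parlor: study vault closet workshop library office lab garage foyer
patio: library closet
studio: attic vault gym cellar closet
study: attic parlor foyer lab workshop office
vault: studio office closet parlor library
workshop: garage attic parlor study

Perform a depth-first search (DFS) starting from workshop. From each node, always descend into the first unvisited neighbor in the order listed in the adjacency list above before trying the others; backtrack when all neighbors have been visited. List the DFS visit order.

workshop garage parlor study attic studio vault office library patio closet den lab cellar foyer gym loft

Visit workshop
workshop → garage
garage → parlor
parlor → study
study → attic
attic → studio
studio → vault
vault → office
office → library
library → patio
patio → closet
closet → den
den → lab
den → cellar
cellar → foyer
foyer → gym
den → loft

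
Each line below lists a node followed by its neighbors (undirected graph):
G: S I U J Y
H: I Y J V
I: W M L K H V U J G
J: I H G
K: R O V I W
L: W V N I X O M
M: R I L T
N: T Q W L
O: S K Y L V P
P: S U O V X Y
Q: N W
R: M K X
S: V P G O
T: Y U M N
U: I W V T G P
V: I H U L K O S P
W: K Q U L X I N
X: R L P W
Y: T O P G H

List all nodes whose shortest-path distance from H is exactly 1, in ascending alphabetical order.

Level 0: H
Level 1: I, J, V, Y
Level 2: G, K, L, M, O, P, S, T, U, W
Level 3: N, Q, R, X

I, J, V, Y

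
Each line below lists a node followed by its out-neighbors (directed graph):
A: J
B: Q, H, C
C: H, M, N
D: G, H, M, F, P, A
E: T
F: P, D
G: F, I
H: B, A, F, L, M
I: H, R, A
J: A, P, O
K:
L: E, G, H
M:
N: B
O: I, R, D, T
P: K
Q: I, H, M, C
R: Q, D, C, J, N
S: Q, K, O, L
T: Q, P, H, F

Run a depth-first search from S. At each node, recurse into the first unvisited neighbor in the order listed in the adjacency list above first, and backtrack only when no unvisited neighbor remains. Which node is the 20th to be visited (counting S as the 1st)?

Visit S
S → Q
Q → I
I → H
H → B
B → C
C → M
C → N
H → A
A → J
J → P
P → K
J → O
O → R
R → D
D → G
G → F
O → T
H → L
L → E

Visit order: S, Q, I, H, B, C, M, N, A, J, P, K, O, R, D, G, F, T, L, E

E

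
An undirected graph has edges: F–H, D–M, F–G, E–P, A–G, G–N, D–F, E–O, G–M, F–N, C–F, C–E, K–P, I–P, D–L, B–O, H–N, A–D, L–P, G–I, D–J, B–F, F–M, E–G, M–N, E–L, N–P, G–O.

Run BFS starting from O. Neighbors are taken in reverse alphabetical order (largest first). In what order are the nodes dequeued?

O, G, E, B, N, M, I, F, A, P, L, C, H, D, K, J

Visit O; enqueue G, E, B → queue [G, E, B]
Visit G; enqueue N, M, I, F, A → queue [E, B, N, M, I, F, A]
Visit E; enqueue P, L, C → queue [B, N, M, I, F, A, P, L, C]
Visit B → queue [N, M, I, F, A, P, L, C]
Visit N; enqueue H → queue [M, I, F, A, P, L, C, H]
Visit M; enqueue D → queue [I, F, A, P, L, C, H, D]
Visit I → queue [F, A, P, L, C, H, D]
Visit F → queue [A, P, L, C, H, D]
Visit A → queue [P, L, C, H, D]
Visit P; enqueue K → queue [L, C, H, D, K]
Visit L → queue [C, H, D, K]
Visit C → queue [H, D, K]
Visit H → queue [D, K]
Visit D; enqueue J → queue [K, J]
Visit K → queue [J]
Visit J → queue []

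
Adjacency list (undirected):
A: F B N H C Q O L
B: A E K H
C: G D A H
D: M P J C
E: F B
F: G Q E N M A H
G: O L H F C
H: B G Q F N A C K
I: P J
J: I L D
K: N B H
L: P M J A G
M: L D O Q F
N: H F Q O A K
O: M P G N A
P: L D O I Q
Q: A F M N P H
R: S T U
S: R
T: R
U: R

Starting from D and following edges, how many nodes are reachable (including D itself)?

17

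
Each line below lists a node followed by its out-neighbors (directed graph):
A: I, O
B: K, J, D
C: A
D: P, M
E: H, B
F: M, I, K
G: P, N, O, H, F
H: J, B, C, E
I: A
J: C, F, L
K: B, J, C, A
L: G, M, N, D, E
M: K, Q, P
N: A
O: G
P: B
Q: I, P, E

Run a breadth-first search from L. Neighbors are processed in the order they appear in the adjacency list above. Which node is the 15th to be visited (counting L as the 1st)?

J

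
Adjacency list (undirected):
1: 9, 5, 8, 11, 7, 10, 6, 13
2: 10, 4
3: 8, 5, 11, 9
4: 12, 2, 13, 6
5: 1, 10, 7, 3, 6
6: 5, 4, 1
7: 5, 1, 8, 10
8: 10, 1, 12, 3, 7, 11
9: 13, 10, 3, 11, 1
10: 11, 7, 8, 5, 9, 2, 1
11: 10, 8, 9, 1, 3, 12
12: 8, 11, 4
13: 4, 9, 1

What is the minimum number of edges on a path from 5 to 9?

Level 0: 5
Level 1: 1, 3, 6, 7, 10
Level 2: 2, 4, 8, 9, 11, 13
Level 3: 12
9 first appears at level 2.

2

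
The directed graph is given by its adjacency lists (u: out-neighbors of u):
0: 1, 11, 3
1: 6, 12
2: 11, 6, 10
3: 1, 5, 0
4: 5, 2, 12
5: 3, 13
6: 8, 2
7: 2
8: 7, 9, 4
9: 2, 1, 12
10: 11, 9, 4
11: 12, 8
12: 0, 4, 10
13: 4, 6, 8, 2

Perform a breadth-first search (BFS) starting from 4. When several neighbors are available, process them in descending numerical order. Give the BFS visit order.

4, 12, 5, 2, 10, 0, 13, 3, 11, 6, 9, 1, 8, 7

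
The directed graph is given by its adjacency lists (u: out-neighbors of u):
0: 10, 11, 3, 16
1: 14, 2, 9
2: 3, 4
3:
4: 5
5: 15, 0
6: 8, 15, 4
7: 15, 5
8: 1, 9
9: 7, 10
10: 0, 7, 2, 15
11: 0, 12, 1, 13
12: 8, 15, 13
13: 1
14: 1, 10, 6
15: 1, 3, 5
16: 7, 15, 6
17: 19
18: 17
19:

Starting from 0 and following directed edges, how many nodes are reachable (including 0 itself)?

BFS from 0 visits: 0, 16, 11, 10, 3, 15, 7, 6, 13, 12, 1, 2, 5, 8, 4, 14, 9
Reachable nodes: 17 of 20 total.

17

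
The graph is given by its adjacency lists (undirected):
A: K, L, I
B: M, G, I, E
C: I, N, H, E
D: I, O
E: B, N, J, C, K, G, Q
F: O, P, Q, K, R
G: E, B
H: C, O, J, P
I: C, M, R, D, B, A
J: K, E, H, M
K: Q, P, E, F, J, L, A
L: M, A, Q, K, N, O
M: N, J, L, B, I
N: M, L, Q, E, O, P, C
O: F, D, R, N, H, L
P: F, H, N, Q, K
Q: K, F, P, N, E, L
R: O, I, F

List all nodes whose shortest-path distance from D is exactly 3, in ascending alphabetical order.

E, G, J, K, P, Q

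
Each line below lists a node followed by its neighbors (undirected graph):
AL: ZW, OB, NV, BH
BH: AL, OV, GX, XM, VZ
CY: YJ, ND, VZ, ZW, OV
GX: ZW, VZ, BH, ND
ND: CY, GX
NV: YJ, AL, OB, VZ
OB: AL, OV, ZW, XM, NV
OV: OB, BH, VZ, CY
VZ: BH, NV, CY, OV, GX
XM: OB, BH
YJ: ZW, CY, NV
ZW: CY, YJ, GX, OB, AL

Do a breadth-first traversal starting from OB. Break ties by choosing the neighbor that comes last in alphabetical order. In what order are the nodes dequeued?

OB, ZW, XM, OV, NV, AL, YJ, GX, CY, BH, VZ, ND

Visit OB; enqueue ZW, XM, OV, NV, AL → queue [ZW, XM, OV, NV, AL]
Visit ZW; enqueue YJ, GX, CY → queue [XM, OV, NV, AL, YJ, GX, CY]
Visit XM; enqueue BH → queue [OV, NV, AL, YJ, GX, CY, BH]
Visit OV; enqueue VZ → queue [NV, AL, YJ, GX, CY, BH, VZ]
Visit NV → queue [AL, YJ, GX, CY, BH, VZ]
Visit AL → queue [YJ, GX, CY, BH, VZ]
Visit YJ → queue [GX, CY, BH, VZ]
Visit GX; enqueue ND → queue [CY, BH, VZ, ND]
Visit CY → queue [BH, VZ, ND]
Visit BH → queue [VZ, ND]
Visit VZ → queue [ND]
Visit ND → queue []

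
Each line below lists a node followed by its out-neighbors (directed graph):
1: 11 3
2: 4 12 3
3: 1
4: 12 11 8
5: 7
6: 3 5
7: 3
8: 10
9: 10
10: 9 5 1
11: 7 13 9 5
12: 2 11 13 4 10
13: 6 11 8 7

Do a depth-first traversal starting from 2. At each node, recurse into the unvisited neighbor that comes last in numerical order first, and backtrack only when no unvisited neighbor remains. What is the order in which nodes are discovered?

Visit 2
2 → 12
12 → 13
13 → 11
11 → 9
9 → 10
10 → 5
5 → 7
7 → 3
3 → 1
13 → 8
13 → 6
12 → 4

2, 12, 13, 11, 9, 10, 5, 7, 3, 1, 8, 6, 4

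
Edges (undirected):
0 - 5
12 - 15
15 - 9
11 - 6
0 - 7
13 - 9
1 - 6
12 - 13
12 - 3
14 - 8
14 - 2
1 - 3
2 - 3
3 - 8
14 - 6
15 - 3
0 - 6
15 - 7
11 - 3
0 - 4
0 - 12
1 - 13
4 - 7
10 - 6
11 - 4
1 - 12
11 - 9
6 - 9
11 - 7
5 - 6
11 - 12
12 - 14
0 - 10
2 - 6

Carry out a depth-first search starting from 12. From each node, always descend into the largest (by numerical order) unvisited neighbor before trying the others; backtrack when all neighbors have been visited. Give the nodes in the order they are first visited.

12, 15, 9, 13, 1, 6, 14, 8, 3, 11, 7, 4, 0, 10, 5, 2

Visit 12
12 → 15
15 → 9
9 → 13
13 → 1
1 → 6
6 → 14
14 → 8
8 → 3
3 → 11
11 → 7
7 → 4
4 → 0
0 → 10
0 → 5
3 → 2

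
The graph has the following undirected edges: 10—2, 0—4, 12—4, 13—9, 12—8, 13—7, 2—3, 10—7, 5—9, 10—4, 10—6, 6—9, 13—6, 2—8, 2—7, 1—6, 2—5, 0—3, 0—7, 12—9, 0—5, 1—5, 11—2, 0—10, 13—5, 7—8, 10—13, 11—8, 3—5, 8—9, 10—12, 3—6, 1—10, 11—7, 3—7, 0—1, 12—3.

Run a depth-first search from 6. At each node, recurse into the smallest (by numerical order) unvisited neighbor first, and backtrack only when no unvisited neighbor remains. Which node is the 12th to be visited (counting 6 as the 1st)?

Visit 6
6 → 1
1 → 0
0 → 3
3 → 2
2 → 5
5 → 9
9 → 8
8 → 7
7 → 10
10 → 4
4 → 12
10 → 13
7 → 11

Visit order: 6, 1, 0, 3, 2, 5, 9, 8, 7, 10, 4, 12, 13, 11

12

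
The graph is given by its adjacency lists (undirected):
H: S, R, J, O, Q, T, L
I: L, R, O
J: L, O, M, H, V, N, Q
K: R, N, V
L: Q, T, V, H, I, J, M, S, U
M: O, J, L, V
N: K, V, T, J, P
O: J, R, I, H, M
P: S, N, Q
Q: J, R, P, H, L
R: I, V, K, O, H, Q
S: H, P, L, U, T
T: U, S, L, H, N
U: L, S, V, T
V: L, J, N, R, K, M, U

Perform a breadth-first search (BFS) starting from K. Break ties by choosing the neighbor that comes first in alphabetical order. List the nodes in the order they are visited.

Visit K; enqueue N, R, V → queue [N, R, V]
Visit N; enqueue J, P, T → queue [R, V, J, P, T]
Visit R; enqueue H, I, O, Q → queue [V, J, P, T, H, I, O, Q]
Visit V; enqueue L, M, U → queue [J, P, T, H, I, O, Q, L, M, U]
Visit J → queue [P, T, H, I, O, Q, L, M, U]
Visit P; enqueue S → queue [T, H, I, O, Q, L, M, U, S]
Visit T → queue [H, I, O, Q, L, M, U, S]
Visit H → queue [I, O, Q, L, M, U, S]
Visit I → queue [O, Q, L, M, U, S]
Visit O → queue [Q, L, M, U, S]
Visit Q → queue [L, M, U, S]
Visit L → queue [M, U, S]
Visit M → queue [U, S]
Visit U → queue [S]
Visit S → queue []

K, N, R, V, J, P, T, H, I, O, Q, L, M, U, S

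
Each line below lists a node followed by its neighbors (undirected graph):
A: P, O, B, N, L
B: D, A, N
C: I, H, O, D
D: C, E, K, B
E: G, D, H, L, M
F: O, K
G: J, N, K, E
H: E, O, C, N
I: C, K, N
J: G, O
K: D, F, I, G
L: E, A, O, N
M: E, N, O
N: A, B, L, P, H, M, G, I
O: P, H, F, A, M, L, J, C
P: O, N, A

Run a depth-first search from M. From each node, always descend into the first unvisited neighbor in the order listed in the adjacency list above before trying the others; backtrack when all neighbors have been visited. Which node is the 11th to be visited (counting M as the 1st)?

C

Visit M
M → E
E → G
G → J
J → O
O → P
P → N
N → A
A → B
B → D
D → C
C → I
I → K
K → F
C → H
A → L

Visit order: M, E, G, J, O, P, N, A, B, D, C, I, K, F, H, L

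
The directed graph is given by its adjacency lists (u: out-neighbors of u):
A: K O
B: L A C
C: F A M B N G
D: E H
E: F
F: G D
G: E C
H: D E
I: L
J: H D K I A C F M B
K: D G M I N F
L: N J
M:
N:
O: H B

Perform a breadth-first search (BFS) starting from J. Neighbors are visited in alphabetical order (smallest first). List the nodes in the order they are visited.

J -> A -> B -> C -> D -> F -> H -> I -> K -> M -> O -> L -> G -> N -> E

Visit J; enqueue A, B, C, D, F, H, I, K, M → queue [A, B, C, D, F, H, I, K, M]
Visit A; enqueue O → queue [B, C, D, F, H, I, K, M, O]
Visit B; enqueue L → queue [C, D, F, H, I, K, M, O, L]
Visit C; enqueue G, N → queue [D, F, H, I, K, M, O, L, G, N]
Visit D; enqueue E → queue [F, H, I, K, M, O, L, G, N, E]
Visit F → queue [H, I, K, M, O, L, G, N, E]
Visit H → queue [I, K, M, O, L, G, N, E]
Visit I → queue [K, M, O, L, G, N, E]
Visit K → queue [M, O, L, G, N, E]
Visit M → queue [O, L, G, N, E]
Visit O → queue [L, G, N, E]
Visit L → queue [G, N, E]
Visit G → queue [N, E]
Visit N → queue [E]
Visit E → queue []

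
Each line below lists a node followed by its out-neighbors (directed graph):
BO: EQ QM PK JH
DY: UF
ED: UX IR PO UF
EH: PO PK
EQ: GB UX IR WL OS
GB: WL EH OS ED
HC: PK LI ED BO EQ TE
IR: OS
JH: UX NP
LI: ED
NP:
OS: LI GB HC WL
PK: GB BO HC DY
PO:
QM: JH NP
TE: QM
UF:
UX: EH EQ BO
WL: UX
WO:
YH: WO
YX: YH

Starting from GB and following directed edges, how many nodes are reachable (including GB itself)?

19

BFS from GB visits: GB, ED, EH, OS, WL, IR, PO, UF, UX, PK, HC, LI, BO, EQ, DY, TE, JH, QM, NP
Reachable nodes: 19 of 22 total.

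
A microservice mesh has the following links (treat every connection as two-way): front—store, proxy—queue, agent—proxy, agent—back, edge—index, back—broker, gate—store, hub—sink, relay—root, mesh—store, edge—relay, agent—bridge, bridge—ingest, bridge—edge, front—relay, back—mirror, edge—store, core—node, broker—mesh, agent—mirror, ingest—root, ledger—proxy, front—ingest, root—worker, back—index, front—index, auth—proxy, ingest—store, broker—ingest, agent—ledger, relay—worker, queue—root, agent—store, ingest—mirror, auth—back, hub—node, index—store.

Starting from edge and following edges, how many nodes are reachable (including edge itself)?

19

BFS from edge visits: edge, bridge, index, relay, store, agent, ingest, back, front, root, worker, gate, mesh, ledger, mirror, proxy, broker, auth, queue
Reachable nodes: 19 of 23 total.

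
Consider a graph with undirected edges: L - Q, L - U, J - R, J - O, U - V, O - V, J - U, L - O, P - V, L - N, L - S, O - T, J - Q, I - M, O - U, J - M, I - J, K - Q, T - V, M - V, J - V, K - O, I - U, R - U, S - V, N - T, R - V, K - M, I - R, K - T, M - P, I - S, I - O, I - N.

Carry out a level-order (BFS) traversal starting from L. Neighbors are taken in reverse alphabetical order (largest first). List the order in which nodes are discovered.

Visit L; enqueue U, S, Q, O, N → queue [U, S, Q, O, N]
Visit U; enqueue V, R, J, I → queue [S, Q, O, N, V, R, J, I]
Visit S → queue [Q, O, N, V, R, J, I]
Visit Q; enqueue K → queue [O, N, V, R, J, I, K]
Visit O; enqueue T → queue [N, V, R, J, I, K, T]
Visit N → queue [V, R, J, I, K, T]
Visit V; enqueue P, M → queue [R, J, I, K, T, P, M]
Visit R → queue [J, I, K, T, P, M]
Visit J → queue [I, K, T, P, M]
Visit I → queue [K, T, P, M]
Visit K → queue [T, P, M]
Visit T → queue [P, M]
Visit P → queue [M]
Visit M → queue []

L, U, S, Q, O, N, V, R, J, I, K, T, P, M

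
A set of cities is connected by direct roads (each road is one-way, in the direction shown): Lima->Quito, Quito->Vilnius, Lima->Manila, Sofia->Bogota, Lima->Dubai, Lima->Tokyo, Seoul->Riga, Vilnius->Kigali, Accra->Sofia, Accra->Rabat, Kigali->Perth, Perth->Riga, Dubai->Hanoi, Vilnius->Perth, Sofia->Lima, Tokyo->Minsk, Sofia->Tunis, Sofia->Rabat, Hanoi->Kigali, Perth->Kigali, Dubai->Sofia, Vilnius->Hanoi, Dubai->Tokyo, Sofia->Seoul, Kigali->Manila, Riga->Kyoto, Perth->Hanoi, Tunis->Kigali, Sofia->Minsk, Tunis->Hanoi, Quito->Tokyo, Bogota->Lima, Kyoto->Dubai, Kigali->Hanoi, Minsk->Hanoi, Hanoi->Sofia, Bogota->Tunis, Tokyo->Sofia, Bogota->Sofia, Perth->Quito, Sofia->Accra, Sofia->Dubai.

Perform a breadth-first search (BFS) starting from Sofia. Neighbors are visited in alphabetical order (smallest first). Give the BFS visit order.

Sofia, Accra, Bogota, Dubai, Lima, Minsk, Rabat, Seoul, Tunis, Hanoi, Tokyo, Manila, Quito, Riga, Kigali, Vilnius, Kyoto, Perth

Visit Sofia; enqueue Accra, Bogota, Dubai, Lima, Minsk, Rabat, Seoul, Tunis → queue [Accra, Bogota, Dubai, Lima, Minsk, Rabat, Seoul, Tunis]
Visit Accra → queue [Bogota, Dubai, Lima, Minsk, Rabat, Seoul, Tunis]
Visit Bogota → queue [Dubai, Lima, Minsk, Rabat, Seoul, Tunis]
Visit Dubai; enqueue Hanoi, Tokyo → queue [Lima, Minsk, Rabat, Seoul, Tunis, Hanoi, Tokyo]
Visit Lima; enqueue Manila, Quito → queue [Minsk, Rabat, Seoul, Tunis, Hanoi, Tokyo, Manila, Quito]
Visit Minsk → queue [Rabat, Seoul, Tunis, Hanoi, Tokyo, Manila, Quito]
Visit Rabat → queue [Seoul, Tunis, Hanoi, Tokyo, Manila, Quito]
Visit Seoul; enqueue Riga → queue [Tunis, Hanoi, Tokyo, Manila, Quito, Riga]
Visit Tunis; enqueue Kigali → queue [Hanoi, Tokyo, Manila, Quito, Riga, Kigali]
Visit Hanoi → queue [Tokyo, Manila, Quito, Riga, Kigali]
Visit Tokyo → queue [Manila, Quito, Riga, Kigali]
Visit Manila → queue [Quito, Riga, Kigali]
Visit Quito; enqueue Vilnius → queue [Riga, Kigali, Vilnius]
Visit Riga; enqueue Kyoto → queue [Kigali, Vilnius, Kyoto]
Visit Kigali; enqueue Perth → queue [Vilnius, Kyoto, Perth]
Visit Vilnius → queue [Kyoto, Perth]
Visit Kyoto → queue [Perth]
Visit Perth → queue []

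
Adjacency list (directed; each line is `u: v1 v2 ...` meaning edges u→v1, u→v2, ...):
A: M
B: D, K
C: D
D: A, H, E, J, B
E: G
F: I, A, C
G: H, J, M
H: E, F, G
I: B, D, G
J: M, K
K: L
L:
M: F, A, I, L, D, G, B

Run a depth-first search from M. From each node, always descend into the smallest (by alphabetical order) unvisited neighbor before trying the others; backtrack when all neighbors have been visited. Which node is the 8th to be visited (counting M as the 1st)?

Visit M
M → A
M → B
B → D
D → E
E → G
G → H
H → F
F → C
F → I
G → J
J → K
K → L

Visit order: M, A, B, D, E, G, H, F, C, I, J, K, L

F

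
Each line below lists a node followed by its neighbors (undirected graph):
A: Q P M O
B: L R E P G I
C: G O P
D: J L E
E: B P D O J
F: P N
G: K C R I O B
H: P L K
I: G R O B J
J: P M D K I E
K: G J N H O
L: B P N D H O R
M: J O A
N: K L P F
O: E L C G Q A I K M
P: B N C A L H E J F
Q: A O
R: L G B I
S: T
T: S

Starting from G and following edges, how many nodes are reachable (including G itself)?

BFS from G visits: G, B, C, I, K, O, R, E, L, P, J, H, N, A, M, Q, D, F
Reachable nodes: 18 of 20 total.

18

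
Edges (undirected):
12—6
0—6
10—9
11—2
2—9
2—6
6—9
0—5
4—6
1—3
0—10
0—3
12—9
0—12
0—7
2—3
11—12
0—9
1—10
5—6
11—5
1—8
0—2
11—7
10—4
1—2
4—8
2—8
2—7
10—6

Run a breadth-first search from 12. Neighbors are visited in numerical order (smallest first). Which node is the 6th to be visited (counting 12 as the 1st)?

Visit 12; enqueue 0, 6, 9, 11 → queue [0, 6, 9, 11]
Visit 0; enqueue 2, 3, 5, 7, 10 → queue [6, 9, 11, 2, 3, 5, 7, 10]
Visit 6; enqueue 4 → queue [9, 11, 2, 3, 5, 7, 10, 4]
Visit 9 → queue [11, 2, 3, 5, 7, 10, 4]
Visit 11 → queue [2, 3, 5, 7, 10, 4]
Visit 2; enqueue 1, 8 → queue [3, 5, 7, 10, 4, 1, 8]
Visit 3 → queue [5, 7, 10, 4, 1, 8]
Visit 5 → queue [7, 10, 4, 1, 8]
Visit 7 → queue [10, 4, 1, 8]
Visit 10 → queue [4, 1, 8]
Visit 4 → queue [1, 8]
Visit 1 → queue [8]
Visit 8 → queue []

Visit order: 12, 0, 6, 9, 11, 2, 3, 5, 7, 10, 4, 1, 8

2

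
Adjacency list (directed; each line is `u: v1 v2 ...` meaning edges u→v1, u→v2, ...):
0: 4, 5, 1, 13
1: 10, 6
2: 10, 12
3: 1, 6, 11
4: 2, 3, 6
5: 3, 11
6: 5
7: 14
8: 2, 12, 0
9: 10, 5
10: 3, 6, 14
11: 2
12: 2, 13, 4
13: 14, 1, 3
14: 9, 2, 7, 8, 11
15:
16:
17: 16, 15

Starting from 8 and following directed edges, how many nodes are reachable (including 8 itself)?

BFS from 8 visits: 8, 2, 12, 0, 10, 13, 4, 5, 1, 3, 6, 14, 11, 9, 7
Reachable nodes: 15 of 18 total.

15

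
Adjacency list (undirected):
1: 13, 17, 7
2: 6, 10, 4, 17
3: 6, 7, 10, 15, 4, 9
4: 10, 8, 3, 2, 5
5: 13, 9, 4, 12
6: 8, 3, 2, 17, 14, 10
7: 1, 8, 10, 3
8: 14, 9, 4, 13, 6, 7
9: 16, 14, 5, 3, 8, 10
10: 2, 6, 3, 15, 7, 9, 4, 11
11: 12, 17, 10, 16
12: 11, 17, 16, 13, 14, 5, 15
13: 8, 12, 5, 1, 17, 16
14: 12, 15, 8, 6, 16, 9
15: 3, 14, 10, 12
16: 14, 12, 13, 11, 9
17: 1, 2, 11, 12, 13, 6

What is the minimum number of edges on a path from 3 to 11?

Level 0: 3
Level 1: 4, 6, 7, 9, 10, 15
Level 2: 1, 2, 5, 8, 11, 12, 14, 16, 17
Level 3: 13
11 first appears at level 2.

2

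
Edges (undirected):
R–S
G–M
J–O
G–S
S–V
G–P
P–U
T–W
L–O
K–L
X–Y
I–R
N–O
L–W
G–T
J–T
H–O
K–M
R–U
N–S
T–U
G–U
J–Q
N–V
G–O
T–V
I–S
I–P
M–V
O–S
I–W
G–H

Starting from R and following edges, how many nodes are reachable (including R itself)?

17

BFS from R visits: R, I, S, U, P, W, G, N, O, V, T, L, H, M, J, K, Q
Reachable nodes: 17 of 19 total.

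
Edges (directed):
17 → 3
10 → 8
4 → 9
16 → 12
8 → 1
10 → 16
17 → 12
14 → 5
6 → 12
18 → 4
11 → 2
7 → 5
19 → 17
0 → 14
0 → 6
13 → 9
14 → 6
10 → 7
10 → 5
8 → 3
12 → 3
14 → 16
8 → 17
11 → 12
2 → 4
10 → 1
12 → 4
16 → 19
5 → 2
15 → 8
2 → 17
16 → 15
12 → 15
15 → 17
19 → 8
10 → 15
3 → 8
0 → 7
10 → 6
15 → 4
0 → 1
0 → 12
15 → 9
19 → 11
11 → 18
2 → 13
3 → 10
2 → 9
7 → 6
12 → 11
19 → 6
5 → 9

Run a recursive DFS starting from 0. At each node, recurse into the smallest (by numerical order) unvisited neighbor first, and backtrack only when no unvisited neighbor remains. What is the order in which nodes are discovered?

0 -> 1 -> 6 -> 12 -> 3 -> 8 -> 17 -> 10 -> 5 -> 2 -> 4 -> 9 -> 13 -> 7 -> 15 -> 16 -> 19 -> 11 -> 18 -> 14

Visit 0
0 → 1
0 → 6
6 → 12
12 → 3
3 → 8
8 → 17
3 → 10
10 → 5
5 → 2
2 → 4
4 → 9
2 → 13
10 → 7
10 → 15
10 → 16
16 → 19
19 → 11
11 → 18
0 → 14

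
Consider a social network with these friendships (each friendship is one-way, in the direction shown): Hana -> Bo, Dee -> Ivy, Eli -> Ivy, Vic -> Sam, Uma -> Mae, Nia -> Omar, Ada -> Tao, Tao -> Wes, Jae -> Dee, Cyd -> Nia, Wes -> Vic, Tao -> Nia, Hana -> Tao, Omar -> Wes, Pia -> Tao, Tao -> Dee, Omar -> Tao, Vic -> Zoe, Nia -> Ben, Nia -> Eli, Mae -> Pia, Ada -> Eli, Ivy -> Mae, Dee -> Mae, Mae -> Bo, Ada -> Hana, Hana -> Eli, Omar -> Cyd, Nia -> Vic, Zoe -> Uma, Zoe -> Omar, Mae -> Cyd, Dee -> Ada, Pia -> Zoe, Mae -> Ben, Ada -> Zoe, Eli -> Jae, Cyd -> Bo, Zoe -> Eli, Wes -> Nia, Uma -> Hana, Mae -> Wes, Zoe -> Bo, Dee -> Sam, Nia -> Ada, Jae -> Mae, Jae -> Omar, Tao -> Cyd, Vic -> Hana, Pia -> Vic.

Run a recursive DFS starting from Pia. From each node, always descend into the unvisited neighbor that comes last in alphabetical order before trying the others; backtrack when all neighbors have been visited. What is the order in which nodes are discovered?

Visit Pia
Pia → Zoe
Zoe → Uma
Uma → Mae
Mae → Wes
Wes → Vic
Vic → Sam
Vic → Hana
Hana → Tao
Tao → Nia
Nia → Omar
Omar → Cyd
Cyd → Bo
Nia → Eli
Eli → Jae
Jae → Dee
Dee → Ivy
Dee → Ada
Nia → Ben

Pia, Zoe, Uma, Mae, Wes, Vic, Sam, Hana, Tao, Nia, Omar, Cyd, Bo, Eli, Jae, Dee, Ivy, Ada, Ben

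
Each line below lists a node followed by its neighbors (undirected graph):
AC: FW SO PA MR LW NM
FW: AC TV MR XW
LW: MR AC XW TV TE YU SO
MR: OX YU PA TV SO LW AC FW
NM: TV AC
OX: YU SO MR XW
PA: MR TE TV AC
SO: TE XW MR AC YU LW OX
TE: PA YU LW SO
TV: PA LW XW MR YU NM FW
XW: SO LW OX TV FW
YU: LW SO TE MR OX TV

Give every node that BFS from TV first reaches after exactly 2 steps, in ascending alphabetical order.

Level 0: TV
Level 1: FW, LW, MR, NM, PA, XW, YU
Level 2: AC, OX, SO, TE

AC, OX, SO, TE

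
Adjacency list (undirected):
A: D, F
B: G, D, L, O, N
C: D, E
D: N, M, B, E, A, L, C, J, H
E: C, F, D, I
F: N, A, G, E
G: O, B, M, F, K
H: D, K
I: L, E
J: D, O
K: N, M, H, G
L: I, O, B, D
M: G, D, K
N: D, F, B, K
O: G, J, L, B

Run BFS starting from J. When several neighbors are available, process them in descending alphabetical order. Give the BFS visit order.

J, O, D, L, G, B, N, M, H, E, C, A, I, K, F

Visit J; enqueue O, D → queue [O, D]
Visit O; enqueue L, G, B → queue [D, L, G, B]
Visit D; enqueue N, M, H, E, C, A → queue [L, G, B, N, M, H, E, C, A]
Visit L; enqueue I → queue [G, B, N, M, H, E, C, A, I]
Visit G; enqueue K, F → queue [B, N, M, H, E, C, A, I, K, F]
Visit B → queue [N, M, H, E, C, A, I, K, F]
Visit N → queue [M, H, E, C, A, I, K, F]
Visit M → queue [H, E, C, A, I, K, F]
Visit H → queue [E, C, A, I, K, F]
Visit E → queue [C, A, I, K, F]
Visit C → queue [A, I, K, F]
Visit A → queue [I, K, F]
Visit I → queue [K, F]
Visit K → queue [F]
Visit F → queue []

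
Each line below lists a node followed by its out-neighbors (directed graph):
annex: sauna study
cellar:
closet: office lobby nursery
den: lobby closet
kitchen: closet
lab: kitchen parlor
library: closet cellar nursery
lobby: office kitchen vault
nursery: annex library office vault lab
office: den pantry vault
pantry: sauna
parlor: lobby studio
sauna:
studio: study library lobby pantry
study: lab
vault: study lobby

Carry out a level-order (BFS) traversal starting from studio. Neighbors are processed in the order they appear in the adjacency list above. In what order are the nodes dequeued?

studio study library lobby pantry lab closet cellar nursery office kitchen vault sauna parlor annex den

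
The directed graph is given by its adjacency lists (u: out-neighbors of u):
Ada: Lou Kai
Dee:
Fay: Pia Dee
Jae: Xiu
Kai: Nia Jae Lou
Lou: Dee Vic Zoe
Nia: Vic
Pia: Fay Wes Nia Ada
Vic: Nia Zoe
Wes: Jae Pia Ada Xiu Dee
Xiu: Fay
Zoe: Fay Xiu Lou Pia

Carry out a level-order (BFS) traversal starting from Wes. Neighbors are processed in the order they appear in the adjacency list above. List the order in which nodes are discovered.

Visit Wes; enqueue Jae, Pia, Ada, Xiu, Dee → queue [Jae, Pia, Ada, Xiu, Dee]
Visit Jae → queue [Pia, Ada, Xiu, Dee]
Visit Pia; enqueue Fay, Nia → queue [Ada, Xiu, Dee, Fay, Nia]
Visit Ada; enqueue Lou, Kai → queue [Xiu, Dee, Fay, Nia, Lou, Kai]
Visit Xiu → queue [Dee, Fay, Nia, Lou, Kai]
Visit Dee → queue [Fay, Nia, Lou, Kai]
Visit Fay → queue [Nia, Lou, Kai]
Visit Nia; enqueue Vic → queue [Lou, Kai, Vic]
Visit Lou; enqueue Zoe → queue [Kai, Vic, Zoe]
Visit Kai → queue [Vic, Zoe]
Visit Vic → queue [Zoe]
Visit Zoe → queue []

Wes, Jae, Pia, Ada, Xiu, Dee, Fay, Nia, Lou, Kai, Vic, Zoe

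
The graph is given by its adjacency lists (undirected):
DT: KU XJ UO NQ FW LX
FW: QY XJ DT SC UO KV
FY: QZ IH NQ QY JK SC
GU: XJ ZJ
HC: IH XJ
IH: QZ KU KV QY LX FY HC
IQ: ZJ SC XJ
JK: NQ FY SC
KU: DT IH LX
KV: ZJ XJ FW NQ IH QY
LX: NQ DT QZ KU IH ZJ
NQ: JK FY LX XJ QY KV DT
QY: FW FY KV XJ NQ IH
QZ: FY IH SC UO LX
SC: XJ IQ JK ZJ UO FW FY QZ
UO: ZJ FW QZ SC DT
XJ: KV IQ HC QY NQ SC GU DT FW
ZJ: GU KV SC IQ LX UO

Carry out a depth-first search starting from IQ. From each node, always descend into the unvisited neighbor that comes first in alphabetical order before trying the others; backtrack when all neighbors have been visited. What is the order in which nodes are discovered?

IQ -> SC -> FW -> DT -> KU -> IH -> FY -> JK -> NQ -> KV -> QY -> XJ -> GU -> ZJ -> LX -> QZ -> UO -> HC

Visit IQ
IQ → SC
SC → FW
FW → DT
DT → KU
KU → IH
IH → FY
FY → JK
JK → NQ
NQ → KV
KV → QY
QY → XJ
XJ → GU
GU → ZJ
ZJ → LX
LX → QZ
QZ → UO
XJ → HC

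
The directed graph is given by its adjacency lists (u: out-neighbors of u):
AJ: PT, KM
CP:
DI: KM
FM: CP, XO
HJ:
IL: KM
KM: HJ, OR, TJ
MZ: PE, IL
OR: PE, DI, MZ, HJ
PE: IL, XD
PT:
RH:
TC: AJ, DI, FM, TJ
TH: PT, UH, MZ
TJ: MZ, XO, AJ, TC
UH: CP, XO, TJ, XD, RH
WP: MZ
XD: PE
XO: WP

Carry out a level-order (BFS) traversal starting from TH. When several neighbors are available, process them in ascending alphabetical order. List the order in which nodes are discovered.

TH → MZ → PT → UH → IL → PE → CP → RH → TJ → XD → XO → KM → AJ → TC → WP → HJ → OR → DI → FM

Visit TH; enqueue MZ, PT, UH → queue [MZ, PT, UH]
Visit MZ; enqueue IL, PE → queue [PT, UH, IL, PE]
Visit PT → queue [UH, IL, PE]
Visit UH; enqueue CP, RH, TJ, XD, XO → queue [IL, PE, CP, RH, TJ, XD, XO]
Visit IL; enqueue KM → queue [PE, CP, RH, TJ, XD, XO, KM]
Visit PE → queue [CP, RH, TJ, XD, XO, KM]
Visit CP → queue [RH, TJ, XD, XO, KM]
Visit RH → queue [TJ, XD, XO, KM]
Visit TJ; enqueue AJ, TC → queue [XD, XO, KM, AJ, TC]
Visit XD → queue [XO, KM, AJ, TC]
Visit XO; enqueue WP → queue [KM, AJ, TC, WP]
Visit KM; enqueue HJ, OR → queue [AJ, TC, WP, HJ, OR]
Visit AJ → queue [TC, WP, HJ, OR]
Visit TC; enqueue DI, FM → queue [WP, HJ, OR, DI, FM]
Visit WP → queue [HJ, OR, DI, FM]
Visit HJ → queue [OR, DI, FM]
Visit OR → queue [DI, FM]
Visit DI → queue [FM]
Visit FM → queue []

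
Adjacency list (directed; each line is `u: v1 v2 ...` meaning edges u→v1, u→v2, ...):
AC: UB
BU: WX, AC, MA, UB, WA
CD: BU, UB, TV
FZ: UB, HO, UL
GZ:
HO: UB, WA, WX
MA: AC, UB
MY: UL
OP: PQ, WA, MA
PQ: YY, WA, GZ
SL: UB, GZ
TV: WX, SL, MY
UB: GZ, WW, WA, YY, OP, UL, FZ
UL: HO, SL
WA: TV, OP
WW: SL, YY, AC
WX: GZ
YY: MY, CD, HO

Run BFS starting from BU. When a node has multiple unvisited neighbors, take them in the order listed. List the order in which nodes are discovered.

BU -> WX -> AC -> MA -> UB -> WA -> GZ -> WW -> YY -> OP -> UL -> FZ -> TV -> SL -> MY -> CD -> HO -> PQ

Visit BU; enqueue WX, AC, MA, UB, WA → queue [WX, AC, MA, UB, WA]
Visit WX; enqueue GZ → queue [AC, MA, UB, WA, GZ]
Visit AC → queue [MA, UB, WA, GZ]
Visit MA → queue [UB, WA, GZ]
Visit UB; enqueue WW, YY, OP, UL, FZ → queue [WA, GZ, WW, YY, OP, UL, FZ]
Visit WA; enqueue TV → queue [GZ, WW, YY, OP, UL, FZ, TV]
Visit GZ → queue [WW, YY, OP, UL, FZ, TV]
Visit WW; enqueue SL → queue [YY, OP, UL, FZ, TV, SL]
Visit YY; enqueue MY, CD, HO → queue [OP, UL, FZ, TV, SL, MY, CD, HO]
Visit OP; enqueue PQ → queue [UL, FZ, TV, SL, MY, CD, HO, PQ]
Visit UL → queue [FZ, TV, SL, MY, CD, HO, PQ]
Visit FZ → queue [TV, SL, MY, CD, HO, PQ]
Visit TV → queue [SL, MY, CD, HO, PQ]
Visit SL → queue [MY, CD, HO, PQ]
Visit MY → queue [CD, HO, PQ]
Visit CD → queue [HO, PQ]
Visit HO → queue [PQ]
Visit PQ → queue []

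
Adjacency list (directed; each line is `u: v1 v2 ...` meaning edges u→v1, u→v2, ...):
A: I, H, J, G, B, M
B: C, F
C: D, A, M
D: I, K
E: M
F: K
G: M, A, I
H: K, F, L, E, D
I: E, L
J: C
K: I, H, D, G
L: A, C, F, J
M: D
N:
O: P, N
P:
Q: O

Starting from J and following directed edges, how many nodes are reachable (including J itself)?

BFS from J visits: J, C, D, A, M, I, K, H, G, B, E, L, F
Reachable nodes: 13 of 17 total.

13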